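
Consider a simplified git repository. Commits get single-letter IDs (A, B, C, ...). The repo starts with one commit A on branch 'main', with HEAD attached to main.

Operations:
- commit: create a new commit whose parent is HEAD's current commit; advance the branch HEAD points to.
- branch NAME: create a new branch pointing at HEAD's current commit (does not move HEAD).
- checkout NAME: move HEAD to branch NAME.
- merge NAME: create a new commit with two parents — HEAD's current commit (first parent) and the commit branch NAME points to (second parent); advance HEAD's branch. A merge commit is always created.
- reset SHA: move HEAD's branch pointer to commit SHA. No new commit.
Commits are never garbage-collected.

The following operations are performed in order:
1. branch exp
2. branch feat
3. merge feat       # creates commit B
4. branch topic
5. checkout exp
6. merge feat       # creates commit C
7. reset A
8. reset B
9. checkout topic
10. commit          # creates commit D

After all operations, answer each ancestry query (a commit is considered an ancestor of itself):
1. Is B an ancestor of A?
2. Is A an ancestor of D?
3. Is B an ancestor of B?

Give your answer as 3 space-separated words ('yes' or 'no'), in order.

Answer: no yes yes

Derivation:
After op 1 (branch): HEAD=main@A [exp=A main=A]
After op 2 (branch): HEAD=main@A [exp=A feat=A main=A]
After op 3 (merge): HEAD=main@B [exp=A feat=A main=B]
After op 4 (branch): HEAD=main@B [exp=A feat=A main=B topic=B]
After op 5 (checkout): HEAD=exp@A [exp=A feat=A main=B topic=B]
After op 6 (merge): HEAD=exp@C [exp=C feat=A main=B topic=B]
After op 7 (reset): HEAD=exp@A [exp=A feat=A main=B topic=B]
After op 8 (reset): HEAD=exp@B [exp=B feat=A main=B topic=B]
After op 9 (checkout): HEAD=topic@B [exp=B feat=A main=B topic=B]
After op 10 (commit): HEAD=topic@D [exp=B feat=A main=B topic=D]
ancestors(A) = {A}; B in? no
ancestors(D) = {A,B,D}; A in? yes
ancestors(B) = {A,B}; B in? yes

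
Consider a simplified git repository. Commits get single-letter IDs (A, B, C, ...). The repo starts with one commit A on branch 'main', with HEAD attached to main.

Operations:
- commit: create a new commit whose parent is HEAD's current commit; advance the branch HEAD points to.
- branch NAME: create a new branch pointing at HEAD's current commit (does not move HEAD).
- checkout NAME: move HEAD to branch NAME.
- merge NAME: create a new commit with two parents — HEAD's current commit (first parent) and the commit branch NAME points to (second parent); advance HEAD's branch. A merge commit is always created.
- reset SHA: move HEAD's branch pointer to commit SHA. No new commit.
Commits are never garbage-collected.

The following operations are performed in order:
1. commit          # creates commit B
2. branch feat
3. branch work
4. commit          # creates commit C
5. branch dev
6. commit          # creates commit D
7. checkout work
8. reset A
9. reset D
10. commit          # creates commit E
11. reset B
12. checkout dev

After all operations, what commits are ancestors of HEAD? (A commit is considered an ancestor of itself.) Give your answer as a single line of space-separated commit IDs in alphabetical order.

Answer: A B C

Derivation:
After op 1 (commit): HEAD=main@B [main=B]
After op 2 (branch): HEAD=main@B [feat=B main=B]
After op 3 (branch): HEAD=main@B [feat=B main=B work=B]
After op 4 (commit): HEAD=main@C [feat=B main=C work=B]
After op 5 (branch): HEAD=main@C [dev=C feat=B main=C work=B]
After op 6 (commit): HEAD=main@D [dev=C feat=B main=D work=B]
After op 7 (checkout): HEAD=work@B [dev=C feat=B main=D work=B]
After op 8 (reset): HEAD=work@A [dev=C feat=B main=D work=A]
After op 9 (reset): HEAD=work@D [dev=C feat=B main=D work=D]
After op 10 (commit): HEAD=work@E [dev=C feat=B main=D work=E]
After op 11 (reset): HEAD=work@B [dev=C feat=B main=D work=B]
After op 12 (checkout): HEAD=dev@C [dev=C feat=B main=D work=B]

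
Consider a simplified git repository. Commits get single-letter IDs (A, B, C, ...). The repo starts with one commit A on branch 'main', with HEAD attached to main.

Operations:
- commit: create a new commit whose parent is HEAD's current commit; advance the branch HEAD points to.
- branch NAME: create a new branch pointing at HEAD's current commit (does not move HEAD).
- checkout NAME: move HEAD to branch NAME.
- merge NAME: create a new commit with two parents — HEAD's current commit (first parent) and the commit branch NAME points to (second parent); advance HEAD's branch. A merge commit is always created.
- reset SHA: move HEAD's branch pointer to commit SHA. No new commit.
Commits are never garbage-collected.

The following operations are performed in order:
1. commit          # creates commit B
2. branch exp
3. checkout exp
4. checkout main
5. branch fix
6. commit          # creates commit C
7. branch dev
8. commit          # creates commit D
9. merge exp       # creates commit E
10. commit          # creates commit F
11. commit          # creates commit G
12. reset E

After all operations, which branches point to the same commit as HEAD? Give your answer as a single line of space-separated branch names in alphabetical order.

After op 1 (commit): HEAD=main@B [main=B]
After op 2 (branch): HEAD=main@B [exp=B main=B]
After op 3 (checkout): HEAD=exp@B [exp=B main=B]
After op 4 (checkout): HEAD=main@B [exp=B main=B]
After op 5 (branch): HEAD=main@B [exp=B fix=B main=B]
After op 6 (commit): HEAD=main@C [exp=B fix=B main=C]
After op 7 (branch): HEAD=main@C [dev=C exp=B fix=B main=C]
After op 8 (commit): HEAD=main@D [dev=C exp=B fix=B main=D]
After op 9 (merge): HEAD=main@E [dev=C exp=B fix=B main=E]
After op 10 (commit): HEAD=main@F [dev=C exp=B fix=B main=F]
After op 11 (commit): HEAD=main@G [dev=C exp=B fix=B main=G]
After op 12 (reset): HEAD=main@E [dev=C exp=B fix=B main=E]

Answer: main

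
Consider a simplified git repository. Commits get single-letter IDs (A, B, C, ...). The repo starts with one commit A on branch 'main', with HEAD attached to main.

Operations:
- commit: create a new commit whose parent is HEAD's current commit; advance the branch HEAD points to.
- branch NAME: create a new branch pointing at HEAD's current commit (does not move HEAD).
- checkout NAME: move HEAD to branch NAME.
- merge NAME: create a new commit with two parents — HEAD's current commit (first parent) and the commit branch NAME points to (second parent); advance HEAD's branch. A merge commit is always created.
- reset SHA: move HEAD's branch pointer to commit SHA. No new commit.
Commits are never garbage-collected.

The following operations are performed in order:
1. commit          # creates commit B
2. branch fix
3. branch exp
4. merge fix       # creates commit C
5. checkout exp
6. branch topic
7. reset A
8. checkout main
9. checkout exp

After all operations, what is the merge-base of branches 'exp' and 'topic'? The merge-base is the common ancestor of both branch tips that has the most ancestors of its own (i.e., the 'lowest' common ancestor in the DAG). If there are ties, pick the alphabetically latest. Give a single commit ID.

Answer: A

Derivation:
After op 1 (commit): HEAD=main@B [main=B]
After op 2 (branch): HEAD=main@B [fix=B main=B]
After op 3 (branch): HEAD=main@B [exp=B fix=B main=B]
After op 4 (merge): HEAD=main@C [exp=B fix=B main=C]
After op 5 (checkout): HEAD=exp@B [exp=B fix=B main=C]
After op 6 (branch): HEAD=exp@B [exp=B fix=B main=C topic=B]
After op 7 (reset): HEAD=exp@A [exp=A fix=B main=C topic=B]
After op 8 (checkout): HEAD=main@C [exp=A fix=B main=C topic=B]
After op 9 (checkout): HEAD=exp@A [exp=A fix=B main=C topic=B]
ancestors(exp=A): ['A']
ancestors(topic=B): ['A', 'B']
common: ['A']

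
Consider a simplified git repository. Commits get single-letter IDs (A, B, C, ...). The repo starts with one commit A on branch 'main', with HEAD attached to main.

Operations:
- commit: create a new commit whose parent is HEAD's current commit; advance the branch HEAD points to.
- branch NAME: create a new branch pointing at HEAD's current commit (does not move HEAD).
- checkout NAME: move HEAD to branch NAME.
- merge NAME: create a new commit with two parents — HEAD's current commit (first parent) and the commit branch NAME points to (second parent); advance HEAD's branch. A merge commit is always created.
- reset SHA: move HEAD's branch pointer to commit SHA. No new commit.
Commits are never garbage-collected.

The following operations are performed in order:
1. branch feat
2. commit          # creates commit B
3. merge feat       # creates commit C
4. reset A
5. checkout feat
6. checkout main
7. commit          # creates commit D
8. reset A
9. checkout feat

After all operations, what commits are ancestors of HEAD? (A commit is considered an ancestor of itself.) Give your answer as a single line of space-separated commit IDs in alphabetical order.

After op 1 (branch): HEAD=main@A [feat=A main=A]
After op 2 (commit): HEAD=main@B [feat=A main=B]
After op 3 (merge): HEAD=main@C [feat=A main=C]
After op 4 (reset): HEAD=main@A [feat=A main=A]
After op 5 (checkout): HEAD=feat@A [feat=A main=A]
After op 6 (checkout): HEAD=main@A [feat=A main=A]
After op 7 (commit): HEAD=main@D [feat=A main=D]
After op 8 (reset): HEAD=main@A [feat=A main=A]
After op 9 (checkout): HEAD=feat@A [feat=A main=A]

Answer: A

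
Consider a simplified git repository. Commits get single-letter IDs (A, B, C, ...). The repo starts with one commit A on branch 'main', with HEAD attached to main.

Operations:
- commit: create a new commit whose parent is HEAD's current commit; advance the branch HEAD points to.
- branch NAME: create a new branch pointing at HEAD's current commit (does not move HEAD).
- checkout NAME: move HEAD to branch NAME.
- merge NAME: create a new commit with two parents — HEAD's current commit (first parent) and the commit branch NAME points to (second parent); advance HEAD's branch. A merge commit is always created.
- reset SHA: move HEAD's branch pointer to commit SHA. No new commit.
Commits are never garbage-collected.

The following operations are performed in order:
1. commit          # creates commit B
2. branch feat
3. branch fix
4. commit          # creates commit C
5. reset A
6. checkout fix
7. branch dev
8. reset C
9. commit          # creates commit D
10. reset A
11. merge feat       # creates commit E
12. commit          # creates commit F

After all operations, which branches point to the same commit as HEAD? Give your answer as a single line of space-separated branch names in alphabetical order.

After op 1 (commit): HEAD=main@B [main=B]
After op 2 (branch): HEAD=main@B [feat=B main=B]
After op 3 (branch): HEAD=main@B [feat=B fix=B main=B]
After op 4 (commit): HEAD=main@C [feat=B fix=B main=C]
After op 5 (reset): HEAD=main@A [feat=B fix=B main=A]
After op 6 (checkout): HEAD=fix@B [feat=B fix=B main=A]
After op 7 (branch): HEAD=fix@B [dev=B feat=B fix=B main=A]
After op 8 (reset): HEAD=fix@C [dev=B feat=B fix=C main=A]
After op 9 (commit): HEAD=fix@D [dev=B feat=B fix=D main=A]
After op 10 (reset): HEAD=fix@A [dev=B feat=B fix=A main=A]
After op 11 (merge): HEAD=fix@E [dev=B feat=B fix=E main=A]
After op 12 (commit): HEAD=fix@F [dev=B feat=B fix=F main=A]

Answer: fix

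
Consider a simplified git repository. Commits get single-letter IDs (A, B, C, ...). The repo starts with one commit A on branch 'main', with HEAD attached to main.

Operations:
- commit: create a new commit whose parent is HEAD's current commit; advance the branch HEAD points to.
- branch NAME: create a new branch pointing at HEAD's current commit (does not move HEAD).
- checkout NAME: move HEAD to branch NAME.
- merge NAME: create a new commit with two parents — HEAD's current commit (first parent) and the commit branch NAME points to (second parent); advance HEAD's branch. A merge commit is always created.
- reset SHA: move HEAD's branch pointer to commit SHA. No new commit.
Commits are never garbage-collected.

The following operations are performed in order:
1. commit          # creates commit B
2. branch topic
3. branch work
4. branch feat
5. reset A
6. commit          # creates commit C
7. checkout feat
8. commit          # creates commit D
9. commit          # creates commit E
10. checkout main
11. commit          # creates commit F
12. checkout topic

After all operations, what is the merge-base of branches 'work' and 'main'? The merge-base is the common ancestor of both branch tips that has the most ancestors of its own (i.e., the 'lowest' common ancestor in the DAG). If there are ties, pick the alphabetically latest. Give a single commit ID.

After op 1 (commit): HEAD=main@B [main=B]
After op 2 (branch): HEAD=main@B [main=B topic=B]
After op 3 (branch): HEAD=main@B [main=B topic=B work=B]
After op 4 (branch): HEAD=main@B [feat=B main=B topic=B work=B]
After op 5 (reset): HEAD=main@A [feat=B main=A topic=B work=B]
After op 6 (commit): HEAD=main@C [feat=B main=C topic=B work=B]
After op 7 (checkout): HEAD=feat@B [feat=B main=C topic=B work=B]
After op 8 (commit): HEAD=feat@D [feat=D main=C topic=B work=B]
After op 9 (commit): HEAD=feat@E [feat=E main=C topic=B work=B]
After op 10 (checkout): HEAD=main@C [feat=E main=C topic=B work=B]
After op 11 (commit): HEAD=main@F [feat=E main=F topic=B work=B]
After op 12 (checkout): HEAD=topic@B [feat=E main=F topic=B work=B]
ancestors(work=B): ['A', 'B']
ancestors(main=F): ['A', 'C', 'F']
common: ['A']

Answer: A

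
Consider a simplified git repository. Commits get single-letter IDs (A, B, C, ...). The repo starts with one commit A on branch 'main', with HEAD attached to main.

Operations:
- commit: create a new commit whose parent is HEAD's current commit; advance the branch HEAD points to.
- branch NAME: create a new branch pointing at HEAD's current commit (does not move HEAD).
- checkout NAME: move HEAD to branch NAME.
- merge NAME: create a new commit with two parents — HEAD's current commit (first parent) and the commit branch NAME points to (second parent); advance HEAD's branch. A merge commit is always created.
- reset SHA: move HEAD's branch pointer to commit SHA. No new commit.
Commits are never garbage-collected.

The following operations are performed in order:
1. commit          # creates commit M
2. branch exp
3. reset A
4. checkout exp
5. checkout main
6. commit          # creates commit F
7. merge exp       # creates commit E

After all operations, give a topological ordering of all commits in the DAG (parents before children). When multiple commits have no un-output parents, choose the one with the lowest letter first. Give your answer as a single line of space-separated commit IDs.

Answer: A F M E

Derivation:
After op 1 (commit): HEAD=main@M [main=M]
After op 2 (branch): HEAD=main@M [exp=M main=M]
After op 3 (reset): HEAD=main@A [exp=M main=A]
After op 4 (checkout): HEAD=exp@M [exp=M main=A]
After op 5 (checkout): HEAD=main@A [exp=M main=A]
After op 6 (commit): HEAD=main@F [exp=M main=F]
After op 7 (merge): HEAD=main@E [exp=M main=E]
commit A: parents=[]
commit E: parents=['F', 'M']
commit F: parents=['A']
commit M: parents=['A']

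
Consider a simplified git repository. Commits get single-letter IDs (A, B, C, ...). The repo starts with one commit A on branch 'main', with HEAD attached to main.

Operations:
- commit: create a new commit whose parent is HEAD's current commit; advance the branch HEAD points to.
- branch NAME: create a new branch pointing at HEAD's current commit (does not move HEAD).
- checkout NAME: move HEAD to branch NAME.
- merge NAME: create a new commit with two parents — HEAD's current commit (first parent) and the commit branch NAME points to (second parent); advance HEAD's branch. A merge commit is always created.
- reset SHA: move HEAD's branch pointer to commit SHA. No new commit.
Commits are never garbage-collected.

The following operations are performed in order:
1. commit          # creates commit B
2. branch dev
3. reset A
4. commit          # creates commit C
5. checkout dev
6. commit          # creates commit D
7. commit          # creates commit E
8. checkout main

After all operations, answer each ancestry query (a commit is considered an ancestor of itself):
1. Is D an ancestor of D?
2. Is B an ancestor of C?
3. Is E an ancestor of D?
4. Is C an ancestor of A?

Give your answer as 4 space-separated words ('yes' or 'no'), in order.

After op 1 (commit): HEAD=main@B [main=B]
After op 2 (branch): HEAD=main@B [dev=B main=B]
After op 3 (reset): HEAD=main@A [dev=B main=A]
After op 4 (commit): HEAD=main@C [dev=B main=C]
After op 5 (checkout): HEAD=dev@B [dev=B main=C]
After op 6 (commit): HEAD=dev@D [dev=D main=C]
After op 7 (commit): HEAD=dev@E [dev=E main=C]
After op 8 (checkout): HEAD=main@C [dev=E main=C]
ancestors(D) = {A,B,D}; D in? yes
ancestors(C) = {A,C}; B in? no
ancestors(D) = {A,B,D}; E in? no
ancestors(A) = {A}; C in? no

Answer: yes no no no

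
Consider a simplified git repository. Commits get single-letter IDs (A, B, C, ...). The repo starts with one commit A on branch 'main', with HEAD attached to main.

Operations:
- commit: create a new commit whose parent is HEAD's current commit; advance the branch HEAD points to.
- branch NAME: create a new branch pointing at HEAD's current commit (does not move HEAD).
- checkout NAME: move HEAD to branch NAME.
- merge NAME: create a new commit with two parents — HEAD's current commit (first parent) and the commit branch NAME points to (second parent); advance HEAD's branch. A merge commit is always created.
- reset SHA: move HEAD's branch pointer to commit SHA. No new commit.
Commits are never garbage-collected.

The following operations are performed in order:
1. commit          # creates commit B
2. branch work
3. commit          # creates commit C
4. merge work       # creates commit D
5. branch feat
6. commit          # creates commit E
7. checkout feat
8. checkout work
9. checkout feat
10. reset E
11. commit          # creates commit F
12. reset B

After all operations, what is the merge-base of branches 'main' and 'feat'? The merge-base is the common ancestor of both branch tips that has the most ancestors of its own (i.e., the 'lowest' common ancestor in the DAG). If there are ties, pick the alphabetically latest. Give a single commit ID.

After op 1 (commit): HEAD=main@B [main=B]
After op 2 (branch): HEAD=main@B [main=B work=B]
After op 3 (commit): HEAD=main@C [main=C work=B]
After op 4 (merge): HEAD=main@D [main=D work=B]
After op 5 (branch): HEAD=main@D [feat=D main=D work=B]
After op 6 (commit): HEAD=main@E [feat=D main=E work=B]
After op 7 (checkout): HEAD=feat@D [feat=D main=E work=B]
After op 8 (checkout): HEAD=work@B [feat=D main=E work=B]
After op 9 (checkout): HEAD=feat@D [feat=D main=E work=B]
After op 10 (reset): HEAD=feat@E [feat=E main=E work=B]
After op 11 (commit): HEAD=feat@F [feat=F main=E work=B]
After op 12 (reset): HEAD=feat@B [feat=B main=E work=B]
ancestors(main=E): ['A', 'B', 'C', 'D', 'E']
ancestors(feat=B): ['A', 'B']
common: ['A', 'B']

Answer: B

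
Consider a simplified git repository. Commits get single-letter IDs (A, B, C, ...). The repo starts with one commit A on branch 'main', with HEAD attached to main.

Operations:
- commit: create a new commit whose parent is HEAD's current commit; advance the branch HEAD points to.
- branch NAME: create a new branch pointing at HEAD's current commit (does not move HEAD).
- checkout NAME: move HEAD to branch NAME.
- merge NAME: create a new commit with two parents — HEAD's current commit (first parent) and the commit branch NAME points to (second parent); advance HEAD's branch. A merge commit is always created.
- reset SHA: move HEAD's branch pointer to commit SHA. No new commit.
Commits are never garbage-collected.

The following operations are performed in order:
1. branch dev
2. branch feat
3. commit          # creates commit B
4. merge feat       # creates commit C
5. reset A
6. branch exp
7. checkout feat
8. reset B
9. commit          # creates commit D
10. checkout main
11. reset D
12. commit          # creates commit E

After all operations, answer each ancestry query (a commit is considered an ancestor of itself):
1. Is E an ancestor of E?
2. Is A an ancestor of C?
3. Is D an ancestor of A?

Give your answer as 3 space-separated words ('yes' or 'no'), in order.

After op 1 (branch): HEAD=main@A [dev=A main=A]
After op 2 (branch): HEAD=main@A [dev=A feat=A main=A]
After op 3 (commit): HEAD=main@B [dev=A feat=A main=B]
After op 4 (merge): HEAD=main@C [dev=A feat=A main=C]
After op 5 (reset): HEAD=main@A [dev=A feat=A main=A]
After op 6 (branch): HEAD=main@A [dev=A exp=A feat=A main=A]
After op 7 (checkout): HEAD=feat@A [dev=A exp=A feat=A main=A]
After op 8 (reset): HEAD=feat@B [dev=A exp=A feat=B main=A]
After op 9 (commit): HEAD=feat@D [dev=A exp=A feat=D main=A]
After op 10 (checkout): HEAD=main@A [dev=A exp=A feat=D main=A]
After op 11 (reset): HEAD=main@D [dev=A exp=A feat=D main=D]
After op 12 (commit): HEAD=main@E [dev=A exp=A feat=D main=E]
ancestors(E) = {A,B,D,E}; E in? yes
ancestors(C) = {A,B,C}; A in? yes
ancestors(A) = {A}; D in? no

Answer: yes yes no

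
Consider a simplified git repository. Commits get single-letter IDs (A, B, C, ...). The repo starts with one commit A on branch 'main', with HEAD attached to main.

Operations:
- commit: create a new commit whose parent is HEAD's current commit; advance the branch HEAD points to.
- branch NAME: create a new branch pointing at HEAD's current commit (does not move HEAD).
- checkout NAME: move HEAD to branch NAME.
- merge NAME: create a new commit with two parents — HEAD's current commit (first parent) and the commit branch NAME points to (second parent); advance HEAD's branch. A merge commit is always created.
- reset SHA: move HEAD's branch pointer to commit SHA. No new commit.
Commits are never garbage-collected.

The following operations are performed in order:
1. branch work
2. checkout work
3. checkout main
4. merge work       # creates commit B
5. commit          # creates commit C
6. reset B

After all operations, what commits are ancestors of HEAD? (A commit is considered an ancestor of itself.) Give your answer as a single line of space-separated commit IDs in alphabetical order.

After op 1 (branch): HEAD=main@A [main=A work=A]
After op 2 (checkout): HEAD=work@A [main=A work=A]
After op 3 (checkout): HEAD=main@A [main=A work=A]
After op 4 (merge): HEAD=main@B [main=B work=A]
After op 5 (commit): HEAD=main@C [main=C work=A]
After op 6 (reset): HEAD=main@B [main=B work=A]

Answer: A B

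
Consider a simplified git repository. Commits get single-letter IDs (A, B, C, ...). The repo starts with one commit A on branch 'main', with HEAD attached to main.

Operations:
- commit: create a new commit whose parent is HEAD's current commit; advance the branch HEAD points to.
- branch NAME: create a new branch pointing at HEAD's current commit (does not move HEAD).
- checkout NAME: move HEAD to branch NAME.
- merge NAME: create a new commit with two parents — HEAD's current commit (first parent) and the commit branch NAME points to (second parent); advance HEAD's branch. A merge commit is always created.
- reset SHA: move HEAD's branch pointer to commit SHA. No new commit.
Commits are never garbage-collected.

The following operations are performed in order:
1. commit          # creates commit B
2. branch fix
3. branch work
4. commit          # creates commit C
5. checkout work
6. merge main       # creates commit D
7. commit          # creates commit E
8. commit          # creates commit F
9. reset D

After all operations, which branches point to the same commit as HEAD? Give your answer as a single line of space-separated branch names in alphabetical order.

Answer: work

Derivation:
After op 1 (commit): HEAD=main@B [main=B]
After op 2 (branch): HEAD=main@B [fix=B main=B]
After op 3 (branch): HEAD=main@B [fix=B main=B work=B]
After op 4 (commit): HEAD=main@C [fix=B main=C work=B]
After op 5 (checkout): HEAD=work@B [fix=B main=C work=B]
After op 6 (merge): HEAD=work@D [fix=B main=C work=D]
After op 7 (commit): HEAD=work@E [fix=B main=C work=E]
After op 8 (commit): HEAD=work@F [fix=B main=C work=F]
After op 9 (reset): HEAD=work@D [fix=B main=C work=D]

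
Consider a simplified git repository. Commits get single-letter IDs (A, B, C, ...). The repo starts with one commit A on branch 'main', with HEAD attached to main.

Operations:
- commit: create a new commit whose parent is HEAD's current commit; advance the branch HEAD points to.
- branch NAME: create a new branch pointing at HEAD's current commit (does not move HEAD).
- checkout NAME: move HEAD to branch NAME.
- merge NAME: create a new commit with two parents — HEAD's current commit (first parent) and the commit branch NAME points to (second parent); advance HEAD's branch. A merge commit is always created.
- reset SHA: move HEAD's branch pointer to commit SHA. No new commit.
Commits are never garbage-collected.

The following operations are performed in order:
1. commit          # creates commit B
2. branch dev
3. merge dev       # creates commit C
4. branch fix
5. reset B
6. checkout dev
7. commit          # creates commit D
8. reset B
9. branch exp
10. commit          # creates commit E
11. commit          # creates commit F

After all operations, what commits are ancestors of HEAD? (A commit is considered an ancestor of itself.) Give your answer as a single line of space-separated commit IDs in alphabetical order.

After op 1 (commit): HEAD=main@B [main=B]
After op 2 (branch): HEAD=main@B [dev=B main=B]
After op 3 (merge): HEAD=main@C [dev=B main=C]
After op 4 (branch): HEAD=main@C [dev=B fix=C main=C]
After op 5 (reset): HEAD=main@B [dev=B fix=C main=B]
After op 6 (checkout): HEAD=dev@B [dev=B fix=C main=B]
After op 7 (commit): HEAD=dev@D [dev=D fix=C main=B]
After op 8 (reset): HEAD=dev@B [dev=B fix=C main=B]
After op 9 (branch): HEAD=dev@B [dev=B exp=B fix=C main=B]
After op 10 (commit): HEAD=dev@E [dev=E exp=B fix=C main=B]
After op 11 (commit): HEAD=dev@F [dev=F exp=B fix=C main=B]

Answer: A B E F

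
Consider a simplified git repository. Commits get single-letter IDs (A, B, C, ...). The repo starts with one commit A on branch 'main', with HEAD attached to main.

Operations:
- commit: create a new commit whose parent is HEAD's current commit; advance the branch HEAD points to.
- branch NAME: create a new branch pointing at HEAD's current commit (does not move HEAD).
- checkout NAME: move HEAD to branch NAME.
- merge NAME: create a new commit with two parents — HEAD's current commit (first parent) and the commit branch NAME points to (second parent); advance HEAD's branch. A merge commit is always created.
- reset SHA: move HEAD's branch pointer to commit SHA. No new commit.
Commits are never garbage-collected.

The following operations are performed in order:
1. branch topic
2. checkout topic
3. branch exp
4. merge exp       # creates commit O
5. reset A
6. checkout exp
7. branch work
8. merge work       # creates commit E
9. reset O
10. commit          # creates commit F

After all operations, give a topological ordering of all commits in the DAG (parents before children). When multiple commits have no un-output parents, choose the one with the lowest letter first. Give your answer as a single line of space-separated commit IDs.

After op 1 (branch): HEAD=main@A [main=A topic=A]
After op 2 (checkout): HEAD=topic@A [main=A topic=A]
After op 3 (branch): HEAD=topic@A [exp=A main=A topic=A]
After op 4 (merge): HEAD=topic@O [exp=A main=A topic=O]
After op 5 (reset): HEAD=topic@A [exp=A main=A topic=A]
After op 6 (checkout): HEAD=exp@A [exp=A main=A topic=A]
After op 7 (branch): HEAD=exp@A [exp=A main=A topic=A work=A]
After op 8 (merge): HEAD=exp@E [exp=E main=A topic=A work=A]
After op 9 (reset): HEAD=exp@O [exp=O main=A topic=A work=A]
After op 10 (commit): HEAD=exp@F [exp=F main=A topic=A work=A]
commit A: parents=[]
commit E: parents=['A', 'A']
commit F: parents=['O']
commit O: parents=['A', 'A']

Answer: A E O F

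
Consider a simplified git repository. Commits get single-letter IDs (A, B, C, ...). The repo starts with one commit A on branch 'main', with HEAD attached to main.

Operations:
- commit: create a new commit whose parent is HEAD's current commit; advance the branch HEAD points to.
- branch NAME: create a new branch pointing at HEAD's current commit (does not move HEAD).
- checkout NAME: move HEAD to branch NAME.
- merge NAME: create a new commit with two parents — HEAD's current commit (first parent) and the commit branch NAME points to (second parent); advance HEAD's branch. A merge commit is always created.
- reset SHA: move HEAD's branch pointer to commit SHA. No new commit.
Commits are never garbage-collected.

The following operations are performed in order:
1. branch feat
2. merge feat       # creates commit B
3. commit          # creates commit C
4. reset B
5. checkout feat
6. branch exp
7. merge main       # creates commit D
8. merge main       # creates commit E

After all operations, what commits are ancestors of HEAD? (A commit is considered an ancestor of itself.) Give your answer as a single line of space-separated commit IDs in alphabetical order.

Answer: A B D E

Derivation:
After op 1 (branch): HEAD=main@A [feat=A main=A]
After op 2 (merge): HEAD=main@B [feat=A main=B]
After op 3 (commit): HEAD=main@C [feat=A main=C]
After op 4 (reset): HEAD=main@B [feat=A main=B]
After op 5 (checkout): HEAD=feat@A [feat=A main=B]
After op 6 (branch): HEAD=feat@A [exp=A feat=A main=B]
After op 7 (merge): HEAD=feat@D [exp=A feat=D main=B]
After op 8 (merge): HEAD=feat@E [exp=A feat=E main=B]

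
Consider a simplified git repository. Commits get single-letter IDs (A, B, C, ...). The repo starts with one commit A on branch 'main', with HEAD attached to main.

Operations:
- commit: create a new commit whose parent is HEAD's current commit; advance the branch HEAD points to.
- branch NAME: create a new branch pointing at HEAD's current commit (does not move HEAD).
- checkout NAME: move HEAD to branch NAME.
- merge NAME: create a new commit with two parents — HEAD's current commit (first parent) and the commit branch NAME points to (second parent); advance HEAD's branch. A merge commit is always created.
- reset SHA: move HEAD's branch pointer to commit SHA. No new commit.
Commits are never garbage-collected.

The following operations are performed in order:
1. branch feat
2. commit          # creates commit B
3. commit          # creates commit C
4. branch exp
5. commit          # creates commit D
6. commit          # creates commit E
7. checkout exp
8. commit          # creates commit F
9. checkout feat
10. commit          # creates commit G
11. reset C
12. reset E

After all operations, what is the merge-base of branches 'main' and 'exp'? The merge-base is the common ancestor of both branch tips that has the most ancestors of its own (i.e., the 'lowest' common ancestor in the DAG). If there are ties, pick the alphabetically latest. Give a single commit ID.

After op 1 (branch): HEAD=main@A [feat=A main=A]
After op 2 (commit): HEAD=main@B [feat=A main=B]
After op 3 (commit): HEAD=main@C [feat=A main=C]
After op 4 (branch): HEAD=main@C [exp=C feat=A main=C]
After op 5 (commit): HEAD=main@D [exp=C feat=A main=D]
After op 6 (commit): HEAD=main@E [exp=C feat=A main=E]
After op 7 (checkout): HEAD=exp@C [exp=C feat=A main=E]
After op 8 (commit): HEAD=exp@F [exp=F feat=A main=E]
After op 9 (checkout): HEAD=feat@A [exp=F feat=A main=E]
After op 10 (commit): HEAD=feat@G [exp=F feat=G main=E]
After op 11 (reset): HEAD=feat@C [exp=F feat=C main=E]
After op 12 (reset): HEAD=feat@E [exp=F feat=E main=E]
ancestors(main=E): ['A', 'B', 'C', 'D', 'E']
ancestors(exp=F): ['A', 'B', 'C', 'F']
common: ['A', 'B', 'C']

Answer: C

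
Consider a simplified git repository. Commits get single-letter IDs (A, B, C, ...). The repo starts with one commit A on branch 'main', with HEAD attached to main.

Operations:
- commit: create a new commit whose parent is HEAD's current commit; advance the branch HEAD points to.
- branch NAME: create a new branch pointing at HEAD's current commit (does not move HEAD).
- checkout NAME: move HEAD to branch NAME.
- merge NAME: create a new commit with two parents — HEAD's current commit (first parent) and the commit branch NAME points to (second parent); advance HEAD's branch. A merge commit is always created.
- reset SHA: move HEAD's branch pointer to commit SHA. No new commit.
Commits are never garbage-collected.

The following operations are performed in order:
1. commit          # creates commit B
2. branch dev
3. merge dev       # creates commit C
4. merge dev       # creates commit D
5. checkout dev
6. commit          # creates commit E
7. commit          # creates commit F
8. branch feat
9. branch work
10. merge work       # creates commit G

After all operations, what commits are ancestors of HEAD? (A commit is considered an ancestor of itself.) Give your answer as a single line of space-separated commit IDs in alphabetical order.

After op 1 (commit): HEAD=main@B [main=B]
After op 2 (branch): HEAD=main@B [dev=B main=B]
After op 3 (merge): HEAD=main@C [dev=B main=C]
After op 4 (merge): HEAD=main@D [dev=B main=D]
After op 5 (checkout): HEAD=dev@B [dev=B main=D]
After op 6 (commit): HEAD=dev@E [dev=E main=D]
After op 7 (commit): HEAD=dev@F [dev=F main=D]
After op 8 (branch): HEAD=dev@F [dev=F feat=F main=D]
After op 9 (branch): HEAD=dev@F [dev=F feat=F main=D work=F]
After op 10 (merge): HEAD=dev@G [dev=G feat=F main=D work=F]

Answer: A B E F G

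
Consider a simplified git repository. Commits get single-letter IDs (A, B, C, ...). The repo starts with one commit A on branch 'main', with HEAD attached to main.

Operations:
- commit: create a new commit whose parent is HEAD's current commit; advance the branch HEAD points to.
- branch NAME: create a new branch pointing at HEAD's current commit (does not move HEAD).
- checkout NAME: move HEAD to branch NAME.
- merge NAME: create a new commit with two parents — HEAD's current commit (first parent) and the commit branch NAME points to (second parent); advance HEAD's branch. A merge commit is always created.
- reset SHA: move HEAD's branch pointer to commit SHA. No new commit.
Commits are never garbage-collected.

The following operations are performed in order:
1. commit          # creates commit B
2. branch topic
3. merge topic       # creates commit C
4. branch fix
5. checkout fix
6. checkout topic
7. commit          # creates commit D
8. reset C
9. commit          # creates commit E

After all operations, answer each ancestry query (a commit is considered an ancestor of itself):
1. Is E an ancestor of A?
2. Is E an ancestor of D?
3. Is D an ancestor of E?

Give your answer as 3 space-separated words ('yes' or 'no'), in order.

Answer: no no no

Derivation:
After op 1 (commit): HEAD=main@B [main=B]
After op 2 (branch): HEAD=main@B [main=B topic=B]
After op 3 (merge): HEAD=main@C [main=C topic=B]
After op 4 (branch): HEAD=main@C [fix=C main=C topic=B]
After op 5 (checkout): HEAD=fix@C [fix=C main=C topic=B]
After op 6 (checkout): HEAD=topic@B [fix=C main=C topic=B]
After op 7 (commit): HEAD=topic@D [fix=C main=C topic=D]
After op 8 (reset): HEAD=topic@C [fix=C main=C topic=C]
After op 9 (commit): HEAD=topic@E [fix=C main=C topic=E]
ancestors(A) = {A}; E in? no
ancestors(D) = {A,B,D}; E in? no
ancestors(E) = {A,B,C,E}; D in? no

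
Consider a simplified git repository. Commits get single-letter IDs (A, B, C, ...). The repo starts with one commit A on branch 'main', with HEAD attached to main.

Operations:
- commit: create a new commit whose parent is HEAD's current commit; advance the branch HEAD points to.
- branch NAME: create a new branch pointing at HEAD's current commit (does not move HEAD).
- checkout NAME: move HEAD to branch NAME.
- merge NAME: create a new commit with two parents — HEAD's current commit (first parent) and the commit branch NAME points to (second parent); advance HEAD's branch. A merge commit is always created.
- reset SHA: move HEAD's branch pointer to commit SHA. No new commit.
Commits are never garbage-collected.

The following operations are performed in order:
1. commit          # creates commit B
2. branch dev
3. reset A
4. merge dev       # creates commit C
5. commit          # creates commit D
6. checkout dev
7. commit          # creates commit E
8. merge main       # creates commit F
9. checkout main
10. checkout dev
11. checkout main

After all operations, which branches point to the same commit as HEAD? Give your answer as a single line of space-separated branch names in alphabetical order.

Answer: main

Derivation:
After op 1 (commit): HEAD=main@B [main=B]
After op 2 (branch): HEAD=main@B [dev=B main=B]
After op 3 (reset): HEAD=main@A [dev=B main=A]
After op 4 (merge): HEAD=main@C [dev=B main=C]
After op 5 (commit): HEAD=main@D [dev=B main=D]
After op 6 (checkout): HEAD=dev@B [dev=B main=D]
After op 7 (commit): HEAD=dev@E [dev=E main=D]
After op 8 (merge): HEAD=dev@F [dev=F main=D]
After op 9 (checkout): HEAD=main@D [dev=F main=D]
After op 10 (checkout): HEAD=dev@F [dev=F main=D]
After op 11 (checkout): HEAD=main@D [dev=F main=D]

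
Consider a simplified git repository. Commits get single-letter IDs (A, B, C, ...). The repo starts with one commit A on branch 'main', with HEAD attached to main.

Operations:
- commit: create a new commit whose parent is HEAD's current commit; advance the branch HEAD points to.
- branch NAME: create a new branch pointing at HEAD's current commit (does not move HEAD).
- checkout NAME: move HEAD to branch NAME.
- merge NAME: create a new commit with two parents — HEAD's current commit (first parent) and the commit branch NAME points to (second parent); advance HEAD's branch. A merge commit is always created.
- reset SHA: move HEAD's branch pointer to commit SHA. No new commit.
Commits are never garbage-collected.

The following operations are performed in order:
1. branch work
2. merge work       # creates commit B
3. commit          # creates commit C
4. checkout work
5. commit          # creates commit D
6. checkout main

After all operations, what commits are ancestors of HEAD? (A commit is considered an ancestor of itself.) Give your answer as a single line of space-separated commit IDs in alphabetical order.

Answer: A B C

Derivation:
After op 1 (branch): HEAD=main@A [main=A work=A]
After op 2 (merge): HEAD=main@B [main=B work=A]
After op 3 (commit): HEAD=main@C [main=C work=A]
After op 4 (checkout): HEAD=work@A [main=C work=A]
After op 5 (commit): HEAD=work@D [main=C work=D]
After op 6 (checkout): HEAD=main@C [main=C work=D]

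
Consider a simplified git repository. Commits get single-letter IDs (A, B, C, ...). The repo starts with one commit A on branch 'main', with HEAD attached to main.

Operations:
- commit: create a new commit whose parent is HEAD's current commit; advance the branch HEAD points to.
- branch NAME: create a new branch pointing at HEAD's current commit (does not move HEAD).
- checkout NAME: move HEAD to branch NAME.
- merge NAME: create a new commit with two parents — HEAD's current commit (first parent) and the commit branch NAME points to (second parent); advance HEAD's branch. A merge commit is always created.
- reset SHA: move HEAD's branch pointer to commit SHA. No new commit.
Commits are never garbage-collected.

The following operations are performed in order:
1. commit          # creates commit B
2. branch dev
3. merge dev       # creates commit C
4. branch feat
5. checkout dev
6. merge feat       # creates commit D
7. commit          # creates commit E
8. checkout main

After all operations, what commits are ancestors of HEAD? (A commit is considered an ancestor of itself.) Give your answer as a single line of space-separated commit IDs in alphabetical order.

After op 1 (commit): HEAD=main@B [main=B]
After op 2 (branch): HEAD=main@B [dev=B main=B]
After op 3 (merge): HEAD=main@C [dev=B main=C]
After op 4 (branch): HEAD=main@C [dev=B feat=C main=C]
After op 5 (checkout): HEAD=dev@B [dev=B feat=C main=C]
After op 6 (merge): HEAD=dev@D [dev=D feat=C main=C]
After op 7 (commit): HEAD=dev@E [dev=E feat=C main=C]
After op 8 (checkout): HEAD=main@C [dev=E feat=C main=C]

Answer: A B C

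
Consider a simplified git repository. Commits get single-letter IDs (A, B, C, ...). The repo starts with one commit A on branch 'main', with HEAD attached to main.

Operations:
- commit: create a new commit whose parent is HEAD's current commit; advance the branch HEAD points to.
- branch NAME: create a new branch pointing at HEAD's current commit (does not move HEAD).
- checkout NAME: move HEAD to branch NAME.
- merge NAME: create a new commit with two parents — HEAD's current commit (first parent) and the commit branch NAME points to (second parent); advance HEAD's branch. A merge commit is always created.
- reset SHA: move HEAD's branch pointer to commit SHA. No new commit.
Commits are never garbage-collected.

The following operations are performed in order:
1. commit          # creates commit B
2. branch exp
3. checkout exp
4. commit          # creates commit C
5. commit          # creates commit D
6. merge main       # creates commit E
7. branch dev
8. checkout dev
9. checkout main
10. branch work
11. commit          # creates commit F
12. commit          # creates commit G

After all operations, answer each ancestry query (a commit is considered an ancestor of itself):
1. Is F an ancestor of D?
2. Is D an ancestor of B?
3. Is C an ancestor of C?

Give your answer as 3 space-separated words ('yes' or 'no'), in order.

Answer: no no yes

Derivation:
After op 1 (commit): HEAD=main@B [main=B]
After op 2 (branch): HEAD=main@B [exp=B main=B]
After op 3 (checkout): HEAD=exp@B [exp=B main=B]
After op 4 (commit): HEAD=exp@C [exp=C main=B]
After op 5 (commit): HEAD=exp@D [exp=D main=B]
After op 6 (merge): HEAD=exp@E [exp=E main=B]
After op 7 (branch): HEAD=exp@E [dev=E exp=E main=B]
After op 8 (checkout): HEAD=dev@E [dev=E exp=E main=B]
After op 9 (checkout): HEAD=main@B [dev=E exp=E main=B]
After op 10 (branch): HEAD=main@B [dev=E exp=E main=B work=B]
After op 11 (commit): HEAD=main@F [dev=E exp=E main=F work=B]
After op 12 (commit): HEAD=main@G [dev=E exp=E main=G work=B]
ancestors(D) = {A,B,C,D}; F in? no
ancestors(B) = {A,B}; D in? no
ancestors(C) = {A,B,C}; C in? yes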